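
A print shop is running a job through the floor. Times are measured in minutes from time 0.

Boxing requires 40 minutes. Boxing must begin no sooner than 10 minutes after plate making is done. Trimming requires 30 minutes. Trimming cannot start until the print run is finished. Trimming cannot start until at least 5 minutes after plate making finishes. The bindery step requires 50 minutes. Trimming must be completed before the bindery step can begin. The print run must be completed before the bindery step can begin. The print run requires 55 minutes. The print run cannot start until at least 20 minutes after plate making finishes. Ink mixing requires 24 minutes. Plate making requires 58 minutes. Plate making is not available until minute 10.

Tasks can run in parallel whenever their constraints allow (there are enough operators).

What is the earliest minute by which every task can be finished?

Nothing blocks ink mixing, so it runs from minute 0 to minute 24.
After its own release at minute 10, plate making can start at minute 10 and finishes at minute 68.
After plate making (finishes minute 68, plus 10-minute gap → minute 78), boxing can start at minute 78 and finishes at minute 118.
After plate making (finishes minute 68, plus 20-minute gap → minute 88), the print run can start at minute 88 and finishes at minute 143.
Trimming needs all of the print run (finishes minute 143); plate making (finishes minute 68, plus 5-minute gap → minute 73). That puts its earliest start at minute 143; it finishes at 143 + 30 = minute 173.
The bindery step needs all of trimming (finishes minute 173); the print run (finishes minute 143). That puts its earliest start at minute 173; it finishes at 173 + 50 = minute 223.
All tasks are finished once the last one completes. Finish times: Plate making at 68, Ink mixing at 24, The print run at 143, Trimming at 173, The bindery step at 223, Boxing at 118. The latest is minute 223.

223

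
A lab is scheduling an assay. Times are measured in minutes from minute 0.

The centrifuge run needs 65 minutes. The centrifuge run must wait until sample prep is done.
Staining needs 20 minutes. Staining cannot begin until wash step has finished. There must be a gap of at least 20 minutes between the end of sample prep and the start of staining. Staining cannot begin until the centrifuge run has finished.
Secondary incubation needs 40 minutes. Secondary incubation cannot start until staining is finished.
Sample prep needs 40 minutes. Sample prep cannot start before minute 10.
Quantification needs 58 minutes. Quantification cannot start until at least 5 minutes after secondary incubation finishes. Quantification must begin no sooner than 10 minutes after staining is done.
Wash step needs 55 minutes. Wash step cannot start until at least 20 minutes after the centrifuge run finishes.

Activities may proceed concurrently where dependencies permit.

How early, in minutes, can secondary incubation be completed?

250

Sample prep waits on its own release at minute 10, so it starts at minute 10 and finishes at 10 + 40 = minute 50.
The centrifuge run waits on sample prep (finishes minute 50), so it starts at minute 50 and finishes at 50 + 65 = minute 115.
Wash step waits on the centrifuge run (finishes minute 115, plus 20-minute gap → minute 135), so it starts at minute 135 and finishes at 135 + 55 = minute 190.
Staining has to wait for wash step (finishes minute 190); sample prep (finishes minute 50, plus 20-minute gap → minute 70); the centrifuge run (finishes minute 115). The latest of these is minute 190, so staining runs minute 190 to 190 + 20 = minute 210.
Secondary incubation cannot begin until staining (finishes minute 210). It runs from minute 210 to 210 + 40 = minute 250.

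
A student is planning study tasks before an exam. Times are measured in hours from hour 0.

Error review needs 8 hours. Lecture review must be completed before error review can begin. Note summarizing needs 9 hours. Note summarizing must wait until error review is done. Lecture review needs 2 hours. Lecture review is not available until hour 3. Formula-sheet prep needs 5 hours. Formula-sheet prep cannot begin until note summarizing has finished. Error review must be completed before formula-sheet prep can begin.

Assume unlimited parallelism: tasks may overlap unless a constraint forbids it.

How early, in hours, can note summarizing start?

Lecture review waits on its own release at hour 3, so it starts at hour 3 and finishes at 3 + 2 = hour 5.
Error review cannot begin until lecture review (finishes hour 5). It runs from hour 5 to 5 + 8 = hour 13.
Note summarizing waits on error review (finishes hour 13), so the earliest it can start is hour 13.

13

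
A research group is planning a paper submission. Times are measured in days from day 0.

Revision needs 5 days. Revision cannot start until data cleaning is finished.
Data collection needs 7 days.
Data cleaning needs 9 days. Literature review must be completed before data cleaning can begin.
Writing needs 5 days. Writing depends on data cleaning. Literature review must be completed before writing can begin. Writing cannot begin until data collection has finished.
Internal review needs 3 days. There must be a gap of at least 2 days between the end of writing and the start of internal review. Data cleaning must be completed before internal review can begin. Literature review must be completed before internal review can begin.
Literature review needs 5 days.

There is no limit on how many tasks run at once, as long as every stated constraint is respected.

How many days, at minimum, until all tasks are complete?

24

Data collection can start immediately at day 0; it finishes at day 7.
Literature review has no prerequisites, so it starts at day 0 and finishes at day 5.
Data cleaning cannot begin until literature review (finishes day 5). It runs from day 5 to 5 + 9 = day 14.
After data cleaning (finishes day 14), revision can start at day 14 and finishes at day 19.
Writing needs all of data cleaning (finishes day 14); literature review (finishes day 5); data collection (finishes day 7). That puts its earliest start at day 14; it finishes at 14 + 5 = day 19.
For internal review: writing (finishes day 19, plus 2-day gap → day 21); data cleaning (finishes day 14); literature review (finishes day 5). Taking the maximum gives a start of day 21, and it finishes at 21 + 3 = day 24.
All tasks are finished once the last one completes. Finish times: Literature review at 5, Data collection at 7, Data cleaning at 14, Writing at 19, Internal review at 24, Revision at 19. The latest is day 24.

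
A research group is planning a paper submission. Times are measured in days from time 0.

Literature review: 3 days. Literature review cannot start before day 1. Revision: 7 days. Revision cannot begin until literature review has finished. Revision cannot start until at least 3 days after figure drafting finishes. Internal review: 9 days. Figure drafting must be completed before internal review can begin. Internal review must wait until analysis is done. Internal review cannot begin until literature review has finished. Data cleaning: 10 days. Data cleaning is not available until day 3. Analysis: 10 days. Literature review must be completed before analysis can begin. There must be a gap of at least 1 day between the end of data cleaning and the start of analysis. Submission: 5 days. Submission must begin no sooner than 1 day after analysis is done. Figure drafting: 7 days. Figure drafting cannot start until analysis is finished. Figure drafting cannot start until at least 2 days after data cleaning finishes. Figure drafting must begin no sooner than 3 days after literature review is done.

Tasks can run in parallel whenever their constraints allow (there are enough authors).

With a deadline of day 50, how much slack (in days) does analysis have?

After its own release at day 3, data cleaning can start at day 3 and finishes at day 13.
Literature review waits on its own release at day 1, so it starts at day 1 and finishes at 1 + 3 = day 4.
Analysis has to wait for literature review (finishes day 4); data cleaning (finishes day 13, plus 1-day gap → day 14). The latest of these is day 14, so analysis runs day 14 to 14 + 10 = day 24.

Working backward from the deadline:
To finish by day 50, internal review (duration 9) must start no later than day 41.
Revision has no dependents, so it just needs to finish by day 50. Starting by 50 − 7 = day 43 achieves that.
Figure drafting has several dependents: internal review (must start by day 41); revision (must start by day 43, minus 3-day gap → day 40). The earliest of those limits is day 40, so figure drafting must start by 40 − 7 = day 33.
Submission must finish by day 50; it takes 5 days, so it must start by 50 − 5 = day 45.
Analysis has several dependents: figure drafting (must start by day 33); internal review (must start by day 41); submission (must start by day 45, minus 1-day gap → day 44). The earliest of those limits is day 33, so analysis must start by 33 − 10 = day 23.
So analysis can start as early as day 14 and as late as day 23, giving 23 − 14 = 9 days of slack.

9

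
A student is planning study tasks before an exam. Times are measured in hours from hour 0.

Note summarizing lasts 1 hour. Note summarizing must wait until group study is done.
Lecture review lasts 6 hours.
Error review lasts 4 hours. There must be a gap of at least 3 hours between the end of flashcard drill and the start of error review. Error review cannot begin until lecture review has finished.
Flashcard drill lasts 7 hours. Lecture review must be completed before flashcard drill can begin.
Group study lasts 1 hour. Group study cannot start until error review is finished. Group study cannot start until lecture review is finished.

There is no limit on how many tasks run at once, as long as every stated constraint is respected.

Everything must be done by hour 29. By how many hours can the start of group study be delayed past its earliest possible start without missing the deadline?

7

Nothing blocks lecture review, so it runs from hour 0 to hour 6.
Flashcard drill waits on lecture review (finishes hour 6), so it starts at hour 6 and finishes at 6 + 7 = hour 13.
For error review: flashcard drill (finishes hour 13, plus 3-hour gap → hour 16); lecture review (finishes hour 6). Taking the maximum gives a start of hour 16, and it finishes at 16 + 4 = hour 20.
Group study needs all of error review (finishes hour 20); lecture review (finishes hour 6). That puts its earliest start at hour 20; it finishes at 20 + 1 = hour 21.

Working backward from the deadline:
Note summarizing has no dependents, so it just needs to finish by hour 29. Starting by 29 − 1 = hour 28 achieves that.
Since note summarizing (must start by hour 28) depends on it, group study must finish by hour 28. Backing off its 1-hour duration gives a latest start of hour 27.
So group study can start as early as hour 20 and as late as hour 27, giving 27 − 20 = 7 hours of slack.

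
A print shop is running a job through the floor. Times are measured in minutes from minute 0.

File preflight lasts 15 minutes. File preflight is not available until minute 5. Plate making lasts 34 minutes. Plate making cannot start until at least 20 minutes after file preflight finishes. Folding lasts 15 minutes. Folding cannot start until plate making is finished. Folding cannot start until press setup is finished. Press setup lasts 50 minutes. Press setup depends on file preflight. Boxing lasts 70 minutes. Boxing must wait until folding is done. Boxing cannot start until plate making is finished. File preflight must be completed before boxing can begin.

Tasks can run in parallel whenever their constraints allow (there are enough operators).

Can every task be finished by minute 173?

Yes

File preflight waits on its own release at minute 5, so it starts at minute 5 and finishes at 5 + 15 = minute 20.
Press setup waits on file preflight (finishes minute 20), so it starts at minute 20 and finishes at 20 + 50 = minute 70.
After file preflight (finishes minute 20, plus 20-minute gap → minute 40), plate making can start at minute 40 and finishes at minute 74.
For folding: plate making (finishes minute 74); press setup (finishes minute 70). Taking the maximum gives a start of minute 74, and it finishes at 74 + 15 = minute 89.
For boxing: folding (finishes minute 89); plate making (finishes minute 74); file preflight (finishes minute 20). Taking the maximum gives a start of minute 89, and it finishes at 89 + 70 = minute 159.
Every task is finished by minute 159, which is no later than the deadline of 173, so the schedule is feasible.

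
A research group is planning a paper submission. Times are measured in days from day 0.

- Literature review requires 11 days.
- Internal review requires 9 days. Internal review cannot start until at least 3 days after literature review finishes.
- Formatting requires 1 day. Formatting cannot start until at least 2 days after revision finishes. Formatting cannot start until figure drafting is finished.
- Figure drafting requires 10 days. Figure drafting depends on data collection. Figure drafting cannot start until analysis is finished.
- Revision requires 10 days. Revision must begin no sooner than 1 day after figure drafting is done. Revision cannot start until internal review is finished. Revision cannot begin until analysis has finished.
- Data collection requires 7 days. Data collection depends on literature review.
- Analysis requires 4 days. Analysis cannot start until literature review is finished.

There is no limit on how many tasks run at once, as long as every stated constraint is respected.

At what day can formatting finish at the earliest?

42

Literature review can start immediately at day 0; it finishes at day 11.
Internal review cannot begin until literature review (finishes day 11, plus 3-day gap → day 14). It runs from day 14 to 14 + 9 = day 23.
Analysis waits on literature review (finishes day 11), so it starts at day 11 and finishes at 11 + 4 = day 15.
Data collection cannot begin until literature review (finishes day 11). It runs from day 11 to 11 + 7 = day 18.
Figure drafting needs all of data collection (finishes day 18); analysis (finishes day 15). That puts its earliest start at day 18; it finishes at 18 + 10 = day 28.
For revision: figure drafting (finishes day 28, plus 1-day gap → day 29); internal review (finishes day 23); analysis (finishes day 15). Taking the maximum gives a start of day 29, and it finishes at 29 + 10 = day 39.
For formatting: revision (finishes day 39, plus 2-day gap → day 41); figure drafting (finishes day 28). Taking the maximum gives a start of day 41, and it finishes at 41 + 1 = day 42.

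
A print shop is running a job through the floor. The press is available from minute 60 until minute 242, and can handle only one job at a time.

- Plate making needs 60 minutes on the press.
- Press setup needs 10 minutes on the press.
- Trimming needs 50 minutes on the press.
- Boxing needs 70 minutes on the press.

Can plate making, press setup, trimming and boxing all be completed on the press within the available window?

The press window is 242 − 60 = 182 minutes.
Running back to back, the jobs need 60 + 10 + 50 + 70 = 190 minutes on the press.
Since 190 > 182, they cannot all fit.

No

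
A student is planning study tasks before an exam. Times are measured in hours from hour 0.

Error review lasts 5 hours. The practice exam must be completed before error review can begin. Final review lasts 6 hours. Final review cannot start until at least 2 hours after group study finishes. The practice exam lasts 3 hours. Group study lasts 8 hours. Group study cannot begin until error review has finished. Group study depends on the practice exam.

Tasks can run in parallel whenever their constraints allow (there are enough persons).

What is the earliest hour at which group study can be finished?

16

The practice exam can start immediately at hour 0; it finishes at hour 3.
Error review cannot begin until the practice exam (finishes hour 3). It runs from hour 3 to 3 + 5 = hour 8.
Group study cannot start until error review (finishes hour 8); the practice exam (finishes hour 3). The controlling bound is hour 8, so group study finishes at 8 + 8 = hour 16.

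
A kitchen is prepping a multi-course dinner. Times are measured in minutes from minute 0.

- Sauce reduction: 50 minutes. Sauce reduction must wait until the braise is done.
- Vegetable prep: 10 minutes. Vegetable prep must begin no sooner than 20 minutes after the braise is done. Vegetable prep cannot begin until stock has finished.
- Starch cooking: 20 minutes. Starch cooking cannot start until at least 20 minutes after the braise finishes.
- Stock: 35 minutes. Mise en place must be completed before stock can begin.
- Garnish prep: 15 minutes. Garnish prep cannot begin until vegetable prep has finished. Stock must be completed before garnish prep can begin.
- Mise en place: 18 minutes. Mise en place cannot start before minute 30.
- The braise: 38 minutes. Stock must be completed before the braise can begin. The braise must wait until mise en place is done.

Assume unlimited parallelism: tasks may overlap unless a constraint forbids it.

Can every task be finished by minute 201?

After its own release at minute 30, mise en place can start at minute 30 and finishes at minute 48.
Stock waits on mise en place (finishes minute 48), so it starts at minute 48 and finishes at 48 + 35 = minute 83.
The braise cannot start until stock (finishes minute 83); mise en place (finishes minute 48). The controlling bound is minute 83, so the braise finishes at 83 + 38 = minute 121.
Starch cooking cannot begin until the braise (finishes minute 121, plus 20-minute gap → minute 141). It runs from minute 141 to 141 + 20 = minute 161.
After the braise (finishes minute 121), sauce reduction can start at minute 121 and finishes at minute 171.
For vegetable prep: the braise (finishes minute 121, plus 20-minute gap → minute 141); stock (finishes minute 83). Taking the maximum gives a start of minute 141, and it finishes at 141 + 10 = minute 151.
Garnish prep needs all of vegetable prep (finishes minute 151); stock (finishes minute 83). That puts its earliest start at minute 151; it finishes at 151 + 15 = minute 166.
Every task is finished by minute 171, which is no later than the deadline of 201, so the schedule is feasible.

Yes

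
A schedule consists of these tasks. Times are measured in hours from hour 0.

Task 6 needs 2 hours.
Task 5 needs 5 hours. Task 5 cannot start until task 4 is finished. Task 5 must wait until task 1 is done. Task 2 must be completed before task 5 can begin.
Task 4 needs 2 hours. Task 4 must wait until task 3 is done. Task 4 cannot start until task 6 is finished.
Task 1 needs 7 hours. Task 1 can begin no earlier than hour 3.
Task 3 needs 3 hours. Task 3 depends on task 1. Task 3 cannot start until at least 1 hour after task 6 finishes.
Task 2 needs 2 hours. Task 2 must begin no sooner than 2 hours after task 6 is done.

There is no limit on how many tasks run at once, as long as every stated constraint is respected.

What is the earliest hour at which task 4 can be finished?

15

Task 6 can start immediately at hour 0; it finishes at hour 2.
After its own release at hour 3, task 1 can start at hour 3 and finishes at hour 10.
For task 3: task 1 (finishes hour 10); task 6 (finishes hour 2, plus 1-hour gap → hour 3). Taking the maximum gives a start of hour 10, and it finishes at 10 + 3 = hour 13.
Task 4 cannot start until task 3 (finishes hour 13); task 6 (finishes hour 2). The controlling bound is hour 13, so task 4 finishes at 13 + 2 = hour 15.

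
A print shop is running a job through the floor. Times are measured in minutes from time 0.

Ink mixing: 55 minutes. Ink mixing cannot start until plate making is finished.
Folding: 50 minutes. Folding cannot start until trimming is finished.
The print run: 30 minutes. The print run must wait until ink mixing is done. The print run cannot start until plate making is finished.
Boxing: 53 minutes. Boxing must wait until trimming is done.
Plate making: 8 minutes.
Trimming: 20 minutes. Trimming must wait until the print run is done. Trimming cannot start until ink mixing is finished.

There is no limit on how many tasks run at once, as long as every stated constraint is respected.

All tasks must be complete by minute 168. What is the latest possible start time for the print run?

65

To finish by minute 168, folding (duration 50) must start no later than minute 118.
Nothing follows boxing; the deadline of minute 168 is its only limit. It must start by 168 − 53 = minute 115.
Trimming must finish in time for folding (must start by minute 118); boxing (must start by minute 115). The tightest is minute 115, so trimming must start by 115 − 20 = minute 95.
Since trimming (must start by minute 95) depends on it, the print run must finish by minute 95. Backing off its 30-minute duration gives a latest start of minute 65.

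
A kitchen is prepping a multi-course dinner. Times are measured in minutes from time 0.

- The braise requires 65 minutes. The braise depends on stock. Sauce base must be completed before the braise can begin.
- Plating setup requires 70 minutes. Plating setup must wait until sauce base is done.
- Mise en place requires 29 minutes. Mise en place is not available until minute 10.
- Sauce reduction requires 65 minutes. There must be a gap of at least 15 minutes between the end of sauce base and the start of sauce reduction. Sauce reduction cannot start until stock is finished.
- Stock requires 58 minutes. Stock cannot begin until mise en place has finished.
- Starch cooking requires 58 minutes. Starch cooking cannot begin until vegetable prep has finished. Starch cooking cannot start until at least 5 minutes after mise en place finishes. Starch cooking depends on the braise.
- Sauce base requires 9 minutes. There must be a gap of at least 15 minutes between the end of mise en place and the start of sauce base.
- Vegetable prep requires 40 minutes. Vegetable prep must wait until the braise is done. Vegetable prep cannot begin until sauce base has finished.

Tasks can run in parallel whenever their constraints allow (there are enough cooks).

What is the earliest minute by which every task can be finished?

260

Mise en place waits on its own release at minute 10, so it starts at minute 10 and finishes at 10 + 29 = minute 39.
Sauce base waits on mise en place (finishes minute 39, plus 15-minute gap → minute 54), so it starts at minute 54 and finishes at 54 + 9 = minute 63.
After sauce base (finishes minute 63), plating setup can start at minute 63 and finishes at minute 133.
Stock waits on mise en place (finishes minute 39), so it starts at minute 39 and finishes at 39 + 58 = minute 97.
Sauce reduction has to wait for sauce base (finishes minute 63, plus 15-minute gap → minute 78); stock (finishes minute 97). The latest of these is minute 97, so sauce reduction runs minute 97 to 97 + 65 = minute 162.
The braise cannot start until stock (finishes minute 97); sauce base (finishes minute 63). The controlling bound is minute 97, so the braise finishes at 97 + 65 = minute 162.
For vegetable prep: the braise (finishes minute 162); sauce base (finishes minute 63). Taking the maximum gives a start of minute 162, and it finishes at 162 + 40 = minute 202.
Starch cooking has to wait for vegetable prep (finishes minute 202); mise en place (finishes minute 39, plus 5-minute gap → minute 44); the braise (finishes minute 162). The latest of these is minute 202, so starch cooking runs minute 202 to 202 + 58 = minute 260.
All tasks are finished once the last one completes. Finish times: Mise en place at 39, Stock at 97, Sauce base at 63, The braise at 162, Vegetable prep at 202, Sauce reduction at 162, Starch cooking at 260, Plating setup at 133. The latest is minute 260.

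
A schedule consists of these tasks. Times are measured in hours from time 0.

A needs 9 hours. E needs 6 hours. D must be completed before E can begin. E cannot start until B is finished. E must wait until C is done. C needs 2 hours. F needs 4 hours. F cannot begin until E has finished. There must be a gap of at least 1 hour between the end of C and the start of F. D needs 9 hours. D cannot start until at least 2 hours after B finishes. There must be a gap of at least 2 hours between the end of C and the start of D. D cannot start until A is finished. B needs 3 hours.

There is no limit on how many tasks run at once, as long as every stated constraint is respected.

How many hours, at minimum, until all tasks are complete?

28

C has no prerequisites, so it starts at hour 0 and finishes at hour 2.
B can start immediately at hour 0; it finishes at hour 3.
Nothing blocks A, so it runs from hour 0 to hour 9.
D has to wait for B (finishes hour 3, plus 2-hour gap → hour 5); C (finishes hour 2, plus 2-hour gap → hour 4); A (finishes hour 9). The latest of these is hour 9, so D runs hour 9 to 9 + 9 = hour 18.
E has to wait for D (finishes hour 18); B (finishes hour 3); C (finishes hour 2). The latest of these is hour 18, so E runs hour 18 to 18 + 6 = hour 24.
F needs all of E (finishes hour 24); C (finishes hour 2, plus 1-hour gap → hour 3). That puts its earliest start at hour 24; it finishes at 24 + 4 = hour 28.
All tasks are finished once the last one completes. Finish times: A at 9, B at 3, C at 2, D at 18, E at 24, F at 28. The latest is hour 28.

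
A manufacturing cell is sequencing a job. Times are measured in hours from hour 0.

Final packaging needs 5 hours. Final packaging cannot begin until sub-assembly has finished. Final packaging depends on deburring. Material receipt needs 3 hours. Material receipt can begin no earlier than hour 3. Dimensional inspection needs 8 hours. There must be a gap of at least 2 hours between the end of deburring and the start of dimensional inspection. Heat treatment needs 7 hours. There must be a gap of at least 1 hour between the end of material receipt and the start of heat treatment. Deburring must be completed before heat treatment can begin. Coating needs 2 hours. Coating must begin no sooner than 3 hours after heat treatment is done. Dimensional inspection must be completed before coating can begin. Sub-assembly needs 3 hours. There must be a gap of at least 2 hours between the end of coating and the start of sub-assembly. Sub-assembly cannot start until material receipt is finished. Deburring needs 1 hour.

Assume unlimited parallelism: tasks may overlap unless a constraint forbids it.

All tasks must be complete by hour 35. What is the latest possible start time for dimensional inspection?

15

To finish by hour 35, final packaging (duration 5) must start no later than hour 30.
Since final packaging (must start by hour 30) depends on it, sub-assembly must finish by hour 30. Backing off its 3-hour duration gives a latest start of hour 27.
Coating has to be done before sub-assembly (must start by hour 27, minus 2-hour gap → hour 25). That means finishing by hour 25, i.e. starting by 25 − 2 = hour 23.
Dimensional inspection must finish before coating (must start by hour 23). With an 8-hour duration, dimensional inspection must start by 23 − 8 = hour 15.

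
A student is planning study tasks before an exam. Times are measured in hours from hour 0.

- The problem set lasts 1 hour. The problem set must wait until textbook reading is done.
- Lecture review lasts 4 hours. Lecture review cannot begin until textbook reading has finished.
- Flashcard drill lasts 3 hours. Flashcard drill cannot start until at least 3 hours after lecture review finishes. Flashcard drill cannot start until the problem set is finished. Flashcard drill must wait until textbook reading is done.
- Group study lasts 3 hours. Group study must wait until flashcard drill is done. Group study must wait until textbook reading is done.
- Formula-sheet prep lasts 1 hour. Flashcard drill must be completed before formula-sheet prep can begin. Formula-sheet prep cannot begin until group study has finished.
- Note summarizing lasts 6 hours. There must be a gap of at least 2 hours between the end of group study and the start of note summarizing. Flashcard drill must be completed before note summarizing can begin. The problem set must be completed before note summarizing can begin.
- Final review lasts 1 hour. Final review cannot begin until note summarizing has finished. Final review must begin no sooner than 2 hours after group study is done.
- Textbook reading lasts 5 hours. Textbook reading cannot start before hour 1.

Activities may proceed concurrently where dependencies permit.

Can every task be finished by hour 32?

Textbook reading waits on its own release at hour 1, so it starts at hour 1 and finishes at 1 + 5 = hour 6.
The problem set waits on textbook reading (finishes hour 6), so it starts at hour 6 and finishes at 6 + 1 = hour 7.
Lecture review waits on textbook reading (finishes hour 6), so it starts at hour 6 and finishes at 6 + 4 = hour 10.
Flashcard drill has to wait for lecture review (finishes hour 10, plus 3-hour gap → hour 13); the problem set (finishes hour 7); textbook reading (finishes hour 6). The latest of these is hour 13, so flashcard drill runs hour 13 to 13 + 3 = hour 16.
Group study needs all of flashcard drill (finishes hour 16); textbook reading (finishes hour 6). That puts its earliest start at hour 16; it finishes at 16 + 3 = hour 19.
Formula-sheet prep cannot start until flashcard drill (finishes hour 16); group study (finishes hour 19). The controlling bound is hour 19, so formula-sheet prep finishes at 19 + 1 = hour 20.
Note summarizing cannot start until group study (finishes hour 19, plus 2-hour gap → hour 21); flashcard drill (finishes hour 16); the problem set (finishes hour 7). The controlling bound is hour 21, so note summarizing finishes at 21 + 6 = hour 27.
Final review needs all of note summarizing (finishes hour 27); group study (finishes hour 19, plus 2-hour gap → hour 21). That puts its earliest start at hour 27; it finishes at 27 + 1 = hour 28.
Every task is finished by hour 28, which is no later than the deadline of 32, so the schedule is feasible.

Yes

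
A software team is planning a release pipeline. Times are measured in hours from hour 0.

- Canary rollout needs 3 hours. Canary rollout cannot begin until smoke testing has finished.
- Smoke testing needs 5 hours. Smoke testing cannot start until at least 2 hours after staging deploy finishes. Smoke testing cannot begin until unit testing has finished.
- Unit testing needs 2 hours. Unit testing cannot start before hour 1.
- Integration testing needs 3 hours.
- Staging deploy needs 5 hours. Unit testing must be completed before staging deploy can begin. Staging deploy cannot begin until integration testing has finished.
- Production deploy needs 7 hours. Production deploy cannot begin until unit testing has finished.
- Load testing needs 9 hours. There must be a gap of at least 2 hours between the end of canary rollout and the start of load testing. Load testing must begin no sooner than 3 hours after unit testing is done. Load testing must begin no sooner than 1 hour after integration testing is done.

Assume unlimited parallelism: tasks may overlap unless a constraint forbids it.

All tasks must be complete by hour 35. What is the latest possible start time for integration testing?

6

Load testing must finish by hour 35; it takes 9 hours, so it must start by 35 − 9 = hour 26.
Canary rollout has to be done before load testing (must start by hour 26, minus 2-hour gap → hour 24). That means finishing by hour 24, i.e. starting by 24 − 3 = hour 21.
Since canary rollout (must start by hour 21) depends on it, smoke testing must finish by hour 21. Backing off its 5-hour duration gives a latest start of hour 16.
Staging deploy has to be done before smoke testing (must start by hour 16, minus 2-hour gap → hour 14). That means finishing by hour 14, i.e. starting by 14 − 5 = hour 9.
For integration testing: staging deploy (must start by hour 9); load testing (must start by hour 26, minus 1-hour gap → hour 25). The most restrictive is hour 9; with a 3-hour duration, integration testing must start by hour 6.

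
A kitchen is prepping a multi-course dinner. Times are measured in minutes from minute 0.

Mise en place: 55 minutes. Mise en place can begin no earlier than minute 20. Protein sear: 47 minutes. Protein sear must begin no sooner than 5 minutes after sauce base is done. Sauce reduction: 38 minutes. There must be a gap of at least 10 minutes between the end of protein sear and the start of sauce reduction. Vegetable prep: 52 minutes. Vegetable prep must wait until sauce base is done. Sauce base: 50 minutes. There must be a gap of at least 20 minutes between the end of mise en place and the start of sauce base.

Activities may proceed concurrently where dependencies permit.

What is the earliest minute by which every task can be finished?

Mise en place cannot begin until its own release at minute 20. It runs from minute 20 to 20 + 55 = minute 75.
Sauce base cannot begin until mise en place (finishes minute 75, plus 20-minute gap → minute 95). It runs from minute 95 to 95 + 50 = minute 145.
Vegetable prep cannot begin until sauce base (finishes minute 145). It runs from minute 145 to 145 + 52 = minute 197.
Protein sear cannot begin until sauce base (finishes minute 145, plus 5-minute gap → minute 150). It runs from minute 150 to 150 + 47 = minute 197.
Sauce reduction waits on protein sear (finishes minute 197, plus 10-minute gap → minute 207), so it starts at minute 207 and finishes at 207 + 38 = minute 245.
All tasks are finished once the last one completes. Finish times: Mise en place at 75, Sauce base at 145, Protein sear at 197, Vegetable prep at 197, Sauce reduction at 245. The latest is minute 245.

245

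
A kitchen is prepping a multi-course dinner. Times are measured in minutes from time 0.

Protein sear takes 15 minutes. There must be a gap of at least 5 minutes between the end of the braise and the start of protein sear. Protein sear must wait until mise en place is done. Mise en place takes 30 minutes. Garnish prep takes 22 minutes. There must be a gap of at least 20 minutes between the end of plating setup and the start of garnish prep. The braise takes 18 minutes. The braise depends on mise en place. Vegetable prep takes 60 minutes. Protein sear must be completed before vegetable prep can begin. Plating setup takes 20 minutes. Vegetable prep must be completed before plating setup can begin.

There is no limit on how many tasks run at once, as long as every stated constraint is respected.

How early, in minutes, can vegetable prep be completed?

Nothing blocks mise en place, so it runs from minute 0 to minute 30.
The braise waits on mise en place (finishes minute 30), so it starts at minute 30 and finishes at 30 + 18 = minute 48.
Protein sear cannot start until the braise (finishes minute 48, plus 5-minute gap → minute 53); mise en place (finishes minute 30). The controlling bound is minute 53, so protein sear finishes at 53 + 15 = minute 68.
Vegetable prep waits on protein sear (finishes minute 68), so it starts at minute 68 and finishes at 68 + 60 = minute 128.

128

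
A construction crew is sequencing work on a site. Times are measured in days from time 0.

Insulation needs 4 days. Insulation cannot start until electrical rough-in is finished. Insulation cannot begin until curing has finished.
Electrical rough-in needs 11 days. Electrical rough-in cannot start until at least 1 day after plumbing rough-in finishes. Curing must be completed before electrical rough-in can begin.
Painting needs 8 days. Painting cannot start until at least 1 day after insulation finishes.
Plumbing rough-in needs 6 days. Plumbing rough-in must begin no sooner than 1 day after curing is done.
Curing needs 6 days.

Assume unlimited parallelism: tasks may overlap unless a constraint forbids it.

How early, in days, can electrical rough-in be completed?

25

Nothing blocks curing, so it runs from day 0 to day 6.
Plumbing rough-in waits on curing (finishes day 6, plus 1-day gap → day 7), so it starts at day 7 and finishes at 7 + 6 = day 13.
Electrical rough-in has to wait for plumbing rough-in (finishes day 13, plus 1-day gap → day 14); curing (finishes day 6). The latest of these is day 14, so electrical rough-in runs day 14 to 14 + 11 = day 25.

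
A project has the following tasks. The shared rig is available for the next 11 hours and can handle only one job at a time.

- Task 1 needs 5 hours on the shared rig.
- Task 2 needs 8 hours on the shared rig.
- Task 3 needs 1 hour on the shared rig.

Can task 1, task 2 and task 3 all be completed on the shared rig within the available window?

Running back to back, the jobs need 5 + 8 + 1 = 14 hours on the shared rig.
Since 14 > 11, they cannot all fit.

No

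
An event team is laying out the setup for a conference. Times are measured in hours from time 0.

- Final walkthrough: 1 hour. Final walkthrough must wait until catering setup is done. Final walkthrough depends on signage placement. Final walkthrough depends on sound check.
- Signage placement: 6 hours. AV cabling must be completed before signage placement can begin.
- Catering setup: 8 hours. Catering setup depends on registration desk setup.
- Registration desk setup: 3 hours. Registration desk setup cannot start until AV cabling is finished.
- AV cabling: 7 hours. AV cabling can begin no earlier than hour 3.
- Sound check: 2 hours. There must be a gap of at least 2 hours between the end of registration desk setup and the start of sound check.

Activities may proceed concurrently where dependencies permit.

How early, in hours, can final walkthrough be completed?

AV cabling cannot begin until its own release at hour 3. It runs from hour 3 to 3 + 7 = hour 10.
Signage placement cannot begin until AV cabling (finishes hour 10). It runs from hour 10 to 10 + 6 = hour 16.
Registration desk setup cannot begin until AV cabling (finishes hour 10). It runs from hour 10 to 10 + 3 = hour 13.
After registration desk setup (finishes hour 13, plus 2-hour gap → hour 15), sound check can start at hour 15 and finishes at hour 17.
Catering setup waits on registration desk setup (finishes hour 13), so it starts at hour 13 and finishes at 13 + 8 = hour 21.
Final walkthrough has to wait for catering setup (finishes hour 21); signage placement (finishes hour 16); sound check (finishes hour 17). The latest of these is hour 21, so final walkthrough runs hour 21 to 21 + 1 = hour 22.

22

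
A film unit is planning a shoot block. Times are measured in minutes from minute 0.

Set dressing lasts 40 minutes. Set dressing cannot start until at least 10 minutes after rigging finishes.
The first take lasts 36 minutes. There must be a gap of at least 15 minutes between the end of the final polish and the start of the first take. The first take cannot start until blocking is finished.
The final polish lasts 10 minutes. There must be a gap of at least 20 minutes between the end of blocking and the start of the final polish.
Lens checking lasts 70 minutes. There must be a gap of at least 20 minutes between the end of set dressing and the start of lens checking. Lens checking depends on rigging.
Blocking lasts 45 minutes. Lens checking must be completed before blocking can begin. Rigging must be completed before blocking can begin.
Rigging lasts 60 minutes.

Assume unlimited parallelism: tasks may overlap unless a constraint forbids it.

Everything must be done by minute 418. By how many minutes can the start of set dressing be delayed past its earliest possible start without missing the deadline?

Rigging has no prerequisites, so it starts at minute 0 and finishes at minute 60.
Set dressing waits on rigging (finishes minute 60, plus 10-minute gap → minute 70), so it starts at minute 70 and finishes at 70 + 40 = minute 110.

Working backward from the deadline:
The first take has no dependents, so it just needs to finish by minute 418. Starting by 418 − 36 = minute 382 achieves that.
The final polish has to be done before the first take (must start by minute 382, minus 15-minute gap → minute 367). That means finishing by minute 367, i.e. starting by 367 − 10 = minute 357.
Blocking has several dependents: the final polish (must start by minute 357, minus 20-minute gap → minute 337); the first take (must start by minute 382). The earliest of those limits is minute 337, so blocking must start by 337 − 45 = minute 292.
Lens checking has to be done before blocking (must start by minute 292). That means finishing by minute 292, i.e. starting by 292 − 70 = minute 222.
Set dressing must finish before lens checking (must start by minute 222, minus 20-minute gap → minute 202). With a 40-minute duration, set dressing must start by 202 − 40 = minute 162.
So set dressing can start as early as minute 70 and as late as minute 162, giving 162 − 70 = 92 minutes of slack.

92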